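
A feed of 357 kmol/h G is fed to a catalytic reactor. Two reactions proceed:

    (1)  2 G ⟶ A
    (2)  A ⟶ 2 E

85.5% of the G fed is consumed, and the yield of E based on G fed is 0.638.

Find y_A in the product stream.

Conversion of G: G consumed = 2ξ₁ = 0.855 × 357 → ξ₁ = 152.6 kmol/h.
Yield of E: 2ξ₂ / 357 = 0.638 → ξ₂ = 113.9 kmol/h.
Outlet amounts (n = n₀ + Σ ν·ξ):
  G: 357 − 2(152.6) = 51.76
  A: 0 + 1(152.6) − 1(113.9) = 38.73
  E: 0 + 2(113.9) = 227.8
Total out = 318.3 kmol/h; y_A = 38.73 / 318.3 = 0.1217.

0.122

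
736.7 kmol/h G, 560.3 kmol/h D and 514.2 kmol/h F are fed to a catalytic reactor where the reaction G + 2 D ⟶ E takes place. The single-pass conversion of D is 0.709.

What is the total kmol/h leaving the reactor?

1410 kmol/h

D reacted = 0.709 × 560.3 = 397.3 kmol/h; ν_D = −2, so ξ = 397.3/2 = 198.6 kmol/h.
Outlet amounts (n = n₀ + ν ξ):
  G: 736.7 − 1(198.6) = 538.1
  D: 560.3 − 2(198.6) = 163
  E: 0 + 1(198.6) = 198.6
  F: 514.2 (inert)
Total out = 538.1 + 163 + 198.6 + 514.2 = 1414 kmol/h.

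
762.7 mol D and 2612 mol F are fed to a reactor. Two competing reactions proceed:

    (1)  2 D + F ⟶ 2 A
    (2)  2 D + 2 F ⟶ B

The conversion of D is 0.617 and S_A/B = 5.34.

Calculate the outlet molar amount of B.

64.1 mol

Conversion of D: D consumed = 0.617 × 762.7 = 470.6 mol = 2ξ₁ + 2ξ₂.
Selectivity: 2ξ₁ / (1ξ₂) = 5.34 → ξ₁ = 2.67 ξ₂.
Substitute: (2·2.67 + 2) ξ₂ = 470.6 → ξ₂ = 64.11 mol, ξ₁ = 171.2 mol.
Outlet amounts (n = n₀ + Σ ν·ξ):
  D: 762.7 − 2(171.2) − 2(64.11) = 292.1
  F: 2612 − 1(171.2) − 2(64.11) = 2313
  A: 0 + 2(171.2) = 342.4
  B: 0 + 1(64.11) = 64.11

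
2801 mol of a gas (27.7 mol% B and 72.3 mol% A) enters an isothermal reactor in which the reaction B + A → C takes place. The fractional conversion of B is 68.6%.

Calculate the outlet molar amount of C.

B reacted = 0.686 × 775.9 = 532.3 mol; ν_B = −1, so ξ = 532.3/1 = 532.3 mol.
Outlet amounts (n = n₀ + ν ξ):
  B: 775.9 − 1(532.3) = 243.6
  A: 2025 − 1(532.3) = 1493
  C: 0 + 1(532.3) = 532.3

532 mol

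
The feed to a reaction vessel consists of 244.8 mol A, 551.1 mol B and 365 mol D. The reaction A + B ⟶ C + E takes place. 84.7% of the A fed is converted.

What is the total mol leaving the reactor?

A reacted = 0.847 × 244.8 = 207.3 mol; ν_A = −1, so ξ = 207.3/1 = 207.3 mol.
Outlet amounts (n = n₀ + ν ξ):
  A: 244.8 − 1(207.3) = 37.45
  B: 551.1 − 1(207.3) = 343.8
  C: 0 + 1(207.3) = 207.3
  E: 0 + 1(207.3) = 207.3
  D: 365 (inert)
Total out = 37.45 + 343.8 + 207.3 + 207.3 + 365 = 1161 mol.

1160 mol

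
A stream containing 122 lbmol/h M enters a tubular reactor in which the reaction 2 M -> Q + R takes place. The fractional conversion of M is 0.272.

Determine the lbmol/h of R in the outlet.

16.6 lbmol/h

M reacted = 0.272 × 122 = 33.18 lbmol/h; ν_M = −2, so ξ = 33.18/2 = 16.59 lbmol/h.
Outlet amounts (n = n₀ + ν ξ):
  M: 122 − 2(16.59) = 88.82
  Q: 0 + 1(16.59) = 16.59
  R: 0 + 1(16.59) = 16.59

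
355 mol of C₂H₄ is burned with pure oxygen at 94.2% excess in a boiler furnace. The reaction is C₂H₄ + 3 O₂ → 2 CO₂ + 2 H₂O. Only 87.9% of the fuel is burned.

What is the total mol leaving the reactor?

2420 mol

Stoichiometric O₂ = 3 × 355 = 1065 mol; O₂ fed = 1065 × 1.942 = 2068 mol.
Fuel reacted = 0.879 × 355 → ξ = 312 mol.
Outlet (n = n₀ + ν ξ):
  C₂H₄: 355 − 1(312) = 42.95
  O₂: 2068 − 3(312) = 1132
  CO₂: 0 + 2(312) = 624.1
  H₂O: 0 + 2(312) = 624.1
Total out = 42.95 + 1132 + 624.1 + 624.1 = 2423 mol.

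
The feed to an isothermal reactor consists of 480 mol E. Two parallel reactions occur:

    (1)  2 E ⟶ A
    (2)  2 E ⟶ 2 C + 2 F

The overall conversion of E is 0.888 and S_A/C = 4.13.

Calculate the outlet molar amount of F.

46 mol

Conversion of E: E consumed = 0.888 × 480 = 426.2 mol = 2ξ₁ + 2ξ₂.
Selectivity: 1ξ₁ / (2ξ₂) = 4.13 → ξ₁ = 8.26 ξ₂.
Substitute: (2·8.26 + 2) ξ₂ = 426.2 → ξ₂ = 23.02 mol, ξ₁ = 190.1 mol.
Outlet amounts (n = n₀ + Σ ν·ξ):
  E: 480 − 2(190.1) − 2(23.02) = 53.76
  A: 0 + 1(190.1) = 190.1
  C: 0 + 2(23.02) = 46.03
  F: 0 + 2(23.02) = 46.03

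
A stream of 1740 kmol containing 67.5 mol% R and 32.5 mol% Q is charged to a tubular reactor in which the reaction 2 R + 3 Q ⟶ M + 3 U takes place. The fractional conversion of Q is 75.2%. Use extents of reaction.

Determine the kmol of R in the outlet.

891 kmol

Q reacted = 0.752 × 565.5 = 425.3 kmol; ν_Q = −3, so ξ = 425.3/3 = 141.8 kmol.
Outlet amounts (n = n₀ + ν ξ):
  R: 1174 − 2(141.8) = 891
  Q: 565.5 − 3(141.8) = 140.2
  M: 0 + 1(141.8) = 141.8
  U: 0 + 3(141.8) = 425.3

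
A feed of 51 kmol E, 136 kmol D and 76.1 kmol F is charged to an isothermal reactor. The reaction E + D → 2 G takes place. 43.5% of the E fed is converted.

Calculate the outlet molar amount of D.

114 kmol

E reacted = 0.435 × 51 = 22.18 kmol; ν_E = −1, so ξ = 22.18/1 = 22.18 kmol.
Outlet amounts (n = n₀ + ν ξ):
  E: 51 − 1(22.18) = 28.82
  D: 136 − 1(22.18) = 113.8
  G: 0 + 2(22.18) = 44.37
  F: 76.1 (inert)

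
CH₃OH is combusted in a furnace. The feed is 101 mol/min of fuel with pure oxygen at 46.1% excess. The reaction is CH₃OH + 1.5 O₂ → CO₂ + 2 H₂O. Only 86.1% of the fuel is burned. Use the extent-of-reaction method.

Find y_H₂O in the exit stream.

Stoichiometric O₂ = 1.5 × 101 = 151.5 mol/min; O₂ fed = 151.5 × 1.461 = 221.3 mol/min.
Fuel reacted = 0.861 × 101 → ξ = 86.96 mol/min.
Outlet (n = n₀ + ν ξ):
  CH₃OH: 101 − 1(86.96) = 14.04
  O₂: 221.3 − 1.5(86.96) = 90.9
  CO₂: 0 + 1(86.96) = 86.96
  H₂O: 0 + 2(86.96) = 173.9
Total out = 365.8 mol/min; y_H₂O = 173.9 / 365.8 = 0.4754.

0.475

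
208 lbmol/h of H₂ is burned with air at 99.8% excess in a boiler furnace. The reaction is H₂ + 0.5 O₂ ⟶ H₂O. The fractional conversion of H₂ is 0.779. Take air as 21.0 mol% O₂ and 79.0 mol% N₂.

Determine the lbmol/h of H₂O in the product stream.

Stoichiometric O₂ = 0.5 × 208 = 104 lbmol/h; O₂ fed = 104 × 1.998 = 207.8 lbmol/h.
N₂ fed = 207.8 × 79/21 = 781.7 lbmol/h.
Fuel reacted = 0.779 × 208 → ξ = 162 lbmol/h.
Outlet (n = n₀ + ν ξ):
  H₂: 208 − 1(162) = 45.97
  O₂: 207.8 − 0.5(162) = 126.8
  N₂: 781.7 (inert)
  H₂O: 0 + 1(162) = 162

162 lbmol/h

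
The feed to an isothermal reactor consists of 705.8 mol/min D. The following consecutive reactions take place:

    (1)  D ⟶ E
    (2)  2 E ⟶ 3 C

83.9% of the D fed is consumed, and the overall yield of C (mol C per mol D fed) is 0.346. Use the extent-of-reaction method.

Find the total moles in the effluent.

787 mol/min

Conversion of D: D consumed = 1ξ₁ = 0.839 × 705.8 → ξ₁ = 592.2 mol/min.
Yield of C: 3ξ₂ / 705.8 = 0.346 → ξ₂ = 81.4 mol/min.
Outlet amounts (n = n₀ + Σ ν·ξ):
  D: 705.8 − 1(592.2) = 113.6
  E: 0 + 1(592.2) − 2(81.4) = 429.4
  C: 0 + 3(81.4) = 244.2
Total out = 113.6 + 429.4 + 244.2 = 787.2 mol/min.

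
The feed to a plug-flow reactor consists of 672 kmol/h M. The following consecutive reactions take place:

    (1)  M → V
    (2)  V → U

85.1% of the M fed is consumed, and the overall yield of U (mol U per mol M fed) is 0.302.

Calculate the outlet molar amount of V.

Conversion of M: M consumed = 1ξ₁ = 0.851 × 672 → ξ₁ = 571.9 kmol/h.
Yield of U: 1ξ₂ / 672 = 0.302 → ξ₂ = 202.9 kmol/h.
Outlet amounts (n = n₀ + Σ ν·ξ):
  M: 672 − 1(571.9) = 100.1
  V: 0 + 1(571.9) − 1(202.9) = 368.9
  U: 0 + 1(202.9) = 202.9

369 kmol/h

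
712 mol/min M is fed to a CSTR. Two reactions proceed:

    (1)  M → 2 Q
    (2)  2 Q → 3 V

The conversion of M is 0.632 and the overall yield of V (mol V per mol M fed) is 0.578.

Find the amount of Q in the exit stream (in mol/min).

Conversion of M: M consumed = 1ξ₁ = 0.632 × 712 → ξ₁ = 450 mol/min.
Yield of V: 3ξ₂ / 712 = 0.578 → ξ₂ = 137.2 mol/min.
Outlet amounts (n = n₀ + Σ ν·ξ):
  M: 712 − 1(450) = 262
  Q: 0 + 2(450) − 2(137.2) = 625.6
  V: 0 + 3(137.2) = 411.5

626 mol/min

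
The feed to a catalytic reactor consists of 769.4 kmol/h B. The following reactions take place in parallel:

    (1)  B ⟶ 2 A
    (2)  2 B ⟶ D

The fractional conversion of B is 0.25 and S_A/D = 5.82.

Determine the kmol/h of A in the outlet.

228 kmol/h

Conversion of B: B consumed = 0.25 × 769.4 = 192.3 kmol/h = 1ξ₁ + 2ξ₂.
Selectivity: 2ξ₁ / (1ξ₂) = 5.82 → ξ₁ = 2.91 ξ₂.
Substitute: (1·2.91 + 2) ξ₂ = 192.3 → ξ₂ = 39.18 kmol/h, ξ₁ = 114 kmol/h.
Outlet amounts (n = n₀ + Σ ν·ξ):
  B: 769.4 − 1(114) − 2(39.18) = 577
  A: 0 + 2(114) = 228
  D: 0 + 1(39.18) = 39.18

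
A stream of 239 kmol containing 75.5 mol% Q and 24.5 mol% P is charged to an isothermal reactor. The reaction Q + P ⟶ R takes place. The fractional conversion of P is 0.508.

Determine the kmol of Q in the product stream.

151 kmol

P reacted = 0.508 × 58.55 = 29.75 kmol; ν_P = −1, so ξ = 29.75/1 = 29.75 kmol.
Outlet amounts (n = n₀ + ν ξ):
  Q: 180.4 − 1(29.75) = 150.7
  P: 58.55 − 1(29.75) = 28.81
  R: 0 + 1(29.75) = 29.75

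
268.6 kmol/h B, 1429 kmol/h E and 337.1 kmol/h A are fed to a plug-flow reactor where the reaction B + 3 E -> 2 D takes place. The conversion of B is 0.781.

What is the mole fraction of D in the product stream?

0.26

B reacted = 0.781 × 268.6 = 209.8 kmol/h; ν_B = −1, so ξ = 209.8/1 = 209.8 kmol/h.
Outlet amounts (n = n₀ + ν ξ):
  B: 268.6 − 1(209.8) = 58.82
  E: 1429 − 3(209.8) = 799.7
  D: 0 + 2(209.8) = 419.6
  A: 337.1 (inert)
Total out = 1615 kmol/h; y_D = 419.6 / 1615 = 0.2598.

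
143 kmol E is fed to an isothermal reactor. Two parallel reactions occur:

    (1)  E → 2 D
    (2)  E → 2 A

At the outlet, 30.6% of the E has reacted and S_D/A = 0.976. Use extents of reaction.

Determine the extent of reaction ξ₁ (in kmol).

Conversion of E: E consumed = 0.306 × 143 = 43.76 kmol = 1ξ₁ + 1ξ₂.
Selectivity: 2ξ₁ / (2ξ₂) = 0.976 → ξ₁ = 0.976 ξ₂.
Substitute: (1·0.976 + 1) ξ₂ = 43.76 → ξ₂ = 22.14 kmol, ξ₁ = 21.61 kmol.
Outlet amounts (n = n₀ + Σ ν·ξ):
  E: 143 − 1(21.61) − 1(22.14) = 99.24
  D: 0 + 2(21.61) = 43.23
  A: 0 + 2(22.14) = 44.29

ξ₁ = 21.6 kmol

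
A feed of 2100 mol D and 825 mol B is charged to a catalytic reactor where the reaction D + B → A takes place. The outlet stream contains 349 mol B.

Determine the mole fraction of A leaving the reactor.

For B: n = n₀ − 1ξ → 349 = 825 − 1ξ, giving ξ = 476 mol.
Outlet amounts (n = n₀ + ν ξ):
  D: 2100 − 1(476) = 1624
  B: 825 − 1(476) = 349
  A: 0 + 1(476) = 476
Total out = 2449 mol; y_A = 476 / 2449 = 0.1944.

0.194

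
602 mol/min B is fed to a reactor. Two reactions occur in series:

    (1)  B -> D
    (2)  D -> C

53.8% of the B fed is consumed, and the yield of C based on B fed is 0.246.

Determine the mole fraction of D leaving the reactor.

0.292

Conversion of B: B consumed = 1ξ₁ = 0.538 × 602 → ξ₁ = 323.9 mol/min.
Yield of C: 1ξ₂ / 602 = 0.246 → ξ₂ = 148.1 mol/min.
Outlet amounts (n = n₀ + Σ ν·ξ):
  B: 602 − 1(323.9) = 278.1
  D: 0 + 1(323.9) − 1(148.1) = 175.8
  C: 0 + 1(148.1) = 148.1
Total out = 602 mol/min; y_D = 175.8 / 602 = 0.292.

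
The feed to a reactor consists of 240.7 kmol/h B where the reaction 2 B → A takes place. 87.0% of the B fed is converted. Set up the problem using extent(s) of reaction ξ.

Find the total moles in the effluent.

136 kmol/h

B reacted = 0.87 × 240.7 = 209.4 kmol/h; ν_B = −2, so ξ = 209.4/2 = 104.7 kmol/h.
Outlet amounts (n = n₀ + ν ξ):
  B: 240.7 − 2(104.7) = 31.29
  A: 0 + 1(104.7) = 104.7
Total out = 31.29 + 104.7 = 136 kmol/h.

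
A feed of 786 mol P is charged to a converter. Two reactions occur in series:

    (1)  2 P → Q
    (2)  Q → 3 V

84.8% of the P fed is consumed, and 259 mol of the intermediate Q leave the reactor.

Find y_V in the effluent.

0.371

Conversion of P: P consumed = 2ξ₁ = 0.848 × 786 → ξ₁ = 333.3 mol.
Q balance: n_Q = 0 + 1ξ₁ − 1ξ₂ = 259 → ξ₂ = (1·333.3 − 259)/1 = 74.26 mol.
Outlet amounts (n = n₀ + Σ ν·ξ):
  P: 786 − 2(333.3) = 119.5
  Q: 0 + 1(333.3) − 1(74.26) = 259
  V: 0 + 3(74.26) = 222.8
Total out = 601.3 mol; y_V = 222.8 / 601.3 = 0.3705.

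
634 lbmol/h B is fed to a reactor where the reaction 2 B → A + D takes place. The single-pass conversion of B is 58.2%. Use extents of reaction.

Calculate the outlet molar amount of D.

184 lbmol/h

B reacted = 0.582 × 634 = 369 lbmol/h; ν_B = −2, so ξ = 369/2 = 184.5 lbmol/h.
Outlet amounts (n = n₀ + ν ξ):
  B: 634 − 2(184.5) = 265
  A: 0 + 1(184.5) = 184.5
  D: 0 + 1(184.5) = 184.5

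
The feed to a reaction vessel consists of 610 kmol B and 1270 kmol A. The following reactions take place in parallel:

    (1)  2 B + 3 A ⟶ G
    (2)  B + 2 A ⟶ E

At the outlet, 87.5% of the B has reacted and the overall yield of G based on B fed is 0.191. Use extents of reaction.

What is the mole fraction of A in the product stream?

0.393

Yield of G: 1ξ₁ / 610 = 0.191 → ξ₁ = 116.5 kmol.
Conversion of B: 2ξ₁ + 1ξ₂ = 0.875 × 610 = 533.8 → ξ₂ = 300.7 kmol.
Outlet amounts (n = n₀ + Σ ν·ξ):
  B: 610 − 2(116.5) − 1(300.7) = 76.25
  A: 1270 − 3(116.5) − 2(300.7) = 319
  G: 0 + 1(116.5) = 116.5
  E: 0 + 1(300.7) = 300.7
Total out = 812.5 kmol; y_A = 319 / 812.5 = 0.3926.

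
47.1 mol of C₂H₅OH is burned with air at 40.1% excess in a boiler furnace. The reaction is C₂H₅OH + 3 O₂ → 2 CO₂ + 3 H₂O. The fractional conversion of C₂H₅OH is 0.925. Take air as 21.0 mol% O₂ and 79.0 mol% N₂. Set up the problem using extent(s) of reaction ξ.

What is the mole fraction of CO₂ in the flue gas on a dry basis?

0.0965

Stoichiometric O₂ = 3 × 47.1 = 141.3 mol; O₂ fed = 141.3 × 1.401 = 198 mol.
N₂ fed = 198 × 79/21 = 744.7 mol.
Fuel reacted = 0.925 × 47.1 → ξ = 43.57 mol.
Outlet (n = n₀ + ν ξ):
  C₂H₅OH: 47.1 − 1(43.57) = 3.532
  O₂: 198 − 3(43.57) = 67.26
  N₂: 744.7 (inert)
  CO₂: 0 + 2(43.57) = 87.14
  H₂O: 0 + 3(43.57) = 130.7
Dry total = 902.6 mol; y_CO₂ (dry) = 87.14 / 902.6 = 0.09653.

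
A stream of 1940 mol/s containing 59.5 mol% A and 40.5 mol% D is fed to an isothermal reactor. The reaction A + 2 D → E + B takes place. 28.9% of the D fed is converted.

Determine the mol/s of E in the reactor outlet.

D reacted = 0.289 × 785.7 = 227.1 mol/s; ν_D = −2, so ξ = 227.1/2 = 113.5 mol/s.
Outlet amounts (n = n₀ + ν ξ):
  A: 1154 − 1(113.5) = 1041
  D: 785.7 − 2(113.5) = 558.6
  E: 0 + 1(113.5) = 113.5
  B: 0 + 1(113.5) = 113.5

114 mol/s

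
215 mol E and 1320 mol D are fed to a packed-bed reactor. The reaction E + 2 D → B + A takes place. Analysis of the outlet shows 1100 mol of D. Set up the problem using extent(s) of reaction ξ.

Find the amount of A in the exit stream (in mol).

110 mol

For D: n = n₀ − 2ξ → 1100 = 1320 − 2ξ, giving ξ = 110 mol.
Outlet amounts (n = n₀ + ν ξ):
  E: 215 − 1(110) = 105
  D: 1320 − 2(110) = 1100
  B: 0 + 1(110) = 110
  A: 0 + 1(110) = 110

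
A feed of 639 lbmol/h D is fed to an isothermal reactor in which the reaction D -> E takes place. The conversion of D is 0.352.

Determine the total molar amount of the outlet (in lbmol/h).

639 lbmol/h

D reacted = 0.352 × 639 = 224.9 lbmol/h; ν_D = −1, so ξ = 224.9/1 = 224.9 lbmol/h.
Outlet amounts (n = n₀ + ν ξ):
  D: 639 − 1(224.9) = 414.1
  E: 0 + 1(224.9) = 224.9
Total out = 414.1 + 224.9 = 639 lbmol/h.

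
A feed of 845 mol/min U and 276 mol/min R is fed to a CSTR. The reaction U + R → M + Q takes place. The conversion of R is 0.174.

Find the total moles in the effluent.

R reacted = 0.174 × 276 = 48.02 mol/min; ν_R = −1, so ξ = 48.02/1 = 48.02 mol/min.
Outlet amounts (n = n₀ + ν ξ):
  U: 845 − 1(48.02) = 797
  R: 276 − 1(48.02) = 228
  M: 0 + 1(48.02) = 48.02
  Q: 0 + 1(48.02) = 48.02
Total out = 797 + 228 + 48.02 + 48.02 = 1121 mol/min.

1120 mol/min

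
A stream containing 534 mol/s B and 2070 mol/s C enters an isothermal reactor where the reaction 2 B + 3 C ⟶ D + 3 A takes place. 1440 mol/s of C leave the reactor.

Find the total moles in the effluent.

For C: n = n₀ − 3ξ → 1440 = 2070 − 3ξ, giving ξ = 210 mol/s.
Outlet amounts (n = n₀ + ν ξ):
  B: 534 − 2(210) = 114
  C: 2070 − 3(210) = 1440
  D: 0 + 1(210) = 210
  A: 0 + 3(210) = 630
Total out = 114 + 1440 + 210 + 630 = 2394 mol/s.

2390 mol/s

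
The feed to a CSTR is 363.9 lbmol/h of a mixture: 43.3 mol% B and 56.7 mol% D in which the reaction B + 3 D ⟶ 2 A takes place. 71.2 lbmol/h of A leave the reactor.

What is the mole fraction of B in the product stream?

For A: n = n₀ + 2ξ → 71.2 = 0 + 2ξ, giving ξ = 35.6 lbmol/h.
Outlet amounts (n = n₀ + ν ξ):
  B: 157.6 − 1(35.6) = 122
  D: 206.3 − 3(35.6) = 99.53
  A: 0 + 2(35.6) = 71.2
Total out = 292.7 lbmol/h; y_B = 122 / 292.7 = 0.4167.

0.417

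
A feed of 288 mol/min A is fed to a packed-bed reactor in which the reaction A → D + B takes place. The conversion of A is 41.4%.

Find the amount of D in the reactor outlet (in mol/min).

119 mol/min

A reacted = 0.414 × 288 = 119.2 mol/min; ν_A = −1, so ξ = 119.2/1 = 119.2 mol/min.
Outlet amounts (n = n₀ + ν ξ):
  A: 288 − 1(119.2) = 168.8
  D: 0 + 1(119.2) = 119.2
  B: 0 + 1(119.2) = 119.2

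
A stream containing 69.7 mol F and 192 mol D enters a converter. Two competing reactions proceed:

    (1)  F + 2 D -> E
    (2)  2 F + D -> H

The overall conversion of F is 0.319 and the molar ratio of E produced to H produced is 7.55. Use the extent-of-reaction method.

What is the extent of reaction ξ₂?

ξ₂ = 2.33 mol

Conversion of F: F consumed = 0.319 × 69.7 = 22.23 mol = 1ξ₁ + 2ξ₂.
Selectivity: 1ξ₁ / (1ξ₂) = 7.55 → ξ₁ = 7.55 ξ₂.
Substitute: (1·7.55 + 2) ξ₂ = 22.23 → ξ₂ = 2.328 mol, ξ₁ = 17.58 mol.
Outlet amounts (n = n₀ + Σ ν·ξ):
  F: 69.7 − 1(17.58) − 2(2.328) = 47.47
  D: 192 − 2(17.58) − 1(2.328) = 154.5
  E: 0 + 1(17.58) = 17.58
  H: 0 + 1(2.328) = 2.328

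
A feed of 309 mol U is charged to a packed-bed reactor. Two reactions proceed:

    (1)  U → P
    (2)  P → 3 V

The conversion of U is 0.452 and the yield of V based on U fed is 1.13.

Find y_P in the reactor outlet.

0.043

Conversion of U: U consumed = 1ξ₁ = 0.452 × 309 → ξ₁ = 139.7 mol.
Yield of V: 3ξ₂ / 309 = 1.13 → ξ₂ = 116.4 mol.
Outlet amounts (n = n₀ + Σ ν·ξ):
  U: 309 − 1(139.7) = 169.3
  P: 0 + 1(139.7) − 1(116.4) = 23.28
  V: 0 + 3(116.4) = 349.2
Total out = 541.8 mol; y_P = 23.28 / 541.8 = 0.04297.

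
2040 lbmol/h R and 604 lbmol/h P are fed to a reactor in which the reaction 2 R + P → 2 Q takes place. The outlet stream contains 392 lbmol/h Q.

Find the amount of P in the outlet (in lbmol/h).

408 lbmol/h

For Q: n = n₀ + 2ξ → 392 = 0 + 2ξ, giving ξ = 196 lbmol/h.
Outlet amounts (n = n₀ + ν ξ):
  R: 2040 − 2(196) = 1648
  P: 604 − 1(196) = 408
  Q: 0 + 2(196) = 392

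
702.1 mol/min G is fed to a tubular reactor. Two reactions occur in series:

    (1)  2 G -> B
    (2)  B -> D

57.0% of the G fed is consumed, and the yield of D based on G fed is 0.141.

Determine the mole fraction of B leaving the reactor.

Conversion of G: G consumed = 2ξ₁ = 0.57 × 702.1 → ξ₁ = 200.1 mol/min.
Yield of D: 1ξ₂ / 702.1 = 0.141 → ξ₂ = 99 mol/min.
Outlet amounts (n = n₀ + Σ ν·ξ):
  G: 702.1 − 2(200.1) = 301.9
  B: 0 + 1(200.1) − 1(99) = 101.1
  D: 0 + 1(99) = 99
Total out = 502 mol/min; y_B = 101.1 / 502 = 0.2014.

0.201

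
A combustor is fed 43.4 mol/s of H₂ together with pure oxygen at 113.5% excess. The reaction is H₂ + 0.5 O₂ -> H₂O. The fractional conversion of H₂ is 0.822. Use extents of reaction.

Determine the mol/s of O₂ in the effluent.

Stoichiometric O₂ = 0.5 × 43.4 = 21.7 mol/s; O₂ fed = 21.7 × 2.135 = 46.33 mol/s.
Fuel reacted = 0.822 × 43.4 → ξ = 35.67 mol/s.
Outlet (n = n₀ + ν ξ):
  H₂: 43.4 − 1(35.67) = 7.725
  O₂: 46.33 − 0.5(35.67) = 28.49
  H₂O: 0 + 1(35.67) = 35.67

28.5 mol/s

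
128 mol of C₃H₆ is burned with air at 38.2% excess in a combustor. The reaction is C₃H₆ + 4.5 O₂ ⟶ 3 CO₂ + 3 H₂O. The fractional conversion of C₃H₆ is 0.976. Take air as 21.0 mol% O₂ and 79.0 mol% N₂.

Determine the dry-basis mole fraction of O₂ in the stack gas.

Stoichiometric O₂ = 4.5 × 128 = 576 mol; O₂ fed = 576 × 1.382 = 796 mol.
N₂ fed = 796 × 79/21 = 2995 mol.
Fuel reacted = 0.976 × 128 → ξ = 124.9 mol.
Outlet (n = n₀ + ν ξ):
  C₃H₆: 128 − 1(124.9) = 3.072
  O₂: 796 − 4.5(124.9) = 233.9
  N₂: 2995 (inert)
  CO₂: 0 + 3(124.9) = 374.8
  H₂O: 0 + 3(124.9) = 374.8
Dry total = 3606 mol; y_O₂ (dry) = 233.9 / 3606 = 0.06485.

0.0648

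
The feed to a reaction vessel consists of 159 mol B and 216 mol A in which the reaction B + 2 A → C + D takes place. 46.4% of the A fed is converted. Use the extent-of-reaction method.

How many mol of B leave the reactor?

A reacted = 0.464 × 216 = 100.2 mol; ν_A = −2, so ξ = 100.2/2 = 50.11 mol.
Outlet amounts (n = n₀ + ν ξ):
  B: 159 − 1(50.11) = 108.9
  A: 216 − 2(50.11) = 115.8
  C: 0 + 1(50.11) = 50.11
  D: 0 + 1(50.11) = 50.11

109 mol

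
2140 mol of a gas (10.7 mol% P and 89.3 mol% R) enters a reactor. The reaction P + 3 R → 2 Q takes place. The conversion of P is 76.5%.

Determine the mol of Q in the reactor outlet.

350 mol

P reacted = 0.765 × 229 = 175.2 mol; ν_P = −1, so ξ = 175.2/1 = 175.2 mol.
Outlet amounts (n = n₀ + ν ξ):
  P: 229 − 1(175.2) = 53.81
  R: 1911 − 3(175.2) = 1386
  Q: 0 + 2(175.2) = 350.3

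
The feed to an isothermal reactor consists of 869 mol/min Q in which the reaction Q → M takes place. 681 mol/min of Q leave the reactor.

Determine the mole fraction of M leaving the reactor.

For Q: n = n₀ − 1ξ → 681 = 869 − 1ξ, giving ξ = 188 mol/min.
Outlet amounts (n = n₀ + ν ξ):
  Q: 869 − 1(188) = 681
  M: 0 + 1(188) = 188
Total out = 869 mol/min; y_M = 188 / 869 = 0.2163.

0.216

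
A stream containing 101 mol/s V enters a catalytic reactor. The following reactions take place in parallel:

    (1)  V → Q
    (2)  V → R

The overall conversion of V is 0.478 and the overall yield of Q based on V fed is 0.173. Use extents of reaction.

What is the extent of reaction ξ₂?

Yield of Q: 1ξ₁ / 101 = 0.173 → ξ₁ = 17.47 mol/s.
Conversion of V: 1ξ₁ + 1ξ₂ = 0.478 × 101 = 48.28 → ξ₂ = 30.8 mol/s.
Outlet amounts (n = n₀ + Σ ν·ξ):
  V: 101 − 1(17.47) − 1(30.8) = 52.72
  Q: 0 + 1(17.47) = 17.47
  R: 0 + 1(30.8) = 30.8

ξ₂ = 30.8 mol/s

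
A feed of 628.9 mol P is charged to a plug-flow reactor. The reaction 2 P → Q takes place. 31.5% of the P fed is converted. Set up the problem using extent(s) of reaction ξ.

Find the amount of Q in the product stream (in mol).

P reacted = 0.315 × 628.9 = 198.1 mol; ν_P = −2, so ξ = 198.1/2 = 99.05 mol.
Outlet amounts (n = n₀ + ν ξ):
  P: 628.9 − 2(99.05) = 430.8
  Q: 0 + 1(99.05) = 99.05

99.1 mol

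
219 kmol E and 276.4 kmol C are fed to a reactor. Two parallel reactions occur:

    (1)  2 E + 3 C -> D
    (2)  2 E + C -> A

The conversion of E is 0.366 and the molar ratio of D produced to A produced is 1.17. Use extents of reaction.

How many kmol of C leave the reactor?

193 kmol

Conversion of E: E consumed = 0.366 × 219 = 80.15 kmol = 2ξ₁ + 2ξ₂.
Selectivity: 1ξ₁ / (1ξ₂) = 1.17 → ξ₁ = 1.17 ξ₂.
Substitute: (2·1.17 + 2) ξ₂ = 80.15 → ξ₂ = 18.47 kmol, ξ₁ = 21.61 kmol.
Outlet amounts (n = n₀ + Σ ν·ξ):
  E: 219 − 2(21.61) − 2(18.47) = 138.8
  C: 276.4 − 3(21.61) − 1(18.47) = 193.1
  D: 0 + 1(21.61) = 21.61
  A: 0 + 1(18.47) = 18.47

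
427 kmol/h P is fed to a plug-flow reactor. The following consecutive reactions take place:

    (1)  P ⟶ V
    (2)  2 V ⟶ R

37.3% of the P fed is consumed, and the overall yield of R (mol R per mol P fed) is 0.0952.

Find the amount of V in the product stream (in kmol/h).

Conversion of P: P consumed = 1ξ₁ = 0.373 × 427 → ξ₁ = 159.3 kmol/h.
Yield of R: 1ξ₂ / 427 = 0.0952 → ξ₂ = 40.65 kmol/h.
Outlet amounts (n = n₀ + Σ ν·ξ):
  P: 427 − 1(159.3) = 267.7
  V: 0 + 1(159.3) − 2(40.65) = 77.97
  R: 0 + 1(40.65) = 40.65

78 kmol/h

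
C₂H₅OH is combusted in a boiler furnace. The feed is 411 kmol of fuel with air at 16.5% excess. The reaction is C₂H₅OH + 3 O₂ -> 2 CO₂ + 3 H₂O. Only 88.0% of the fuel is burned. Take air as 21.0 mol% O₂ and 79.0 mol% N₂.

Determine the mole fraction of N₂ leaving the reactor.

Stoichiometric O₂ = 3 × 411 = 1233 kmol; O₂ fed = 1233 × 1.165 = 1436 kmol.
N₂ fed = 1436 × 79/21 = 5404 kmol.
Fuel reacted = 0.88 × 411 → ξ = 361.7 kmol.
Outlet (n = n₀ + ν ξ):
  C₂H₅OH: 411 − 1(361.7) = 49.32
  O₂: 1436 − 3(361.7) = 351.4
  N₂: 5404 (inert)
  CO₂: 0 + 2(361.7) = 723.4
  H₂O: 0 + 3(361.7) = 1085
Total out = 7613 kmol; y_N₂ = 5404 / 7613 = 0.7098.

0.71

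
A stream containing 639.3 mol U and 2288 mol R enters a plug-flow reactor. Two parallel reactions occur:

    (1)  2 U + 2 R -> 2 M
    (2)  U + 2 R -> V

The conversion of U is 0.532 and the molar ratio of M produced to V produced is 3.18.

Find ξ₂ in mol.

ξ₂ = 81.4 mol

Conversion of U: U consumed = 0.532 × 639.3 = 340.1 mol = 2ξ₁ + 1ξ₂.
Selectivity: 2ξ₁ / (1ξ₂) = 3.18 → ξ₁ = 1.59 ξ₂.
Substitute: (2·1.59 + 1) ξ₂ = 340.1 → ξ₂ = 81.37 mol, ξ₁ = 129.4 mol.
Outlet amounts (n = n₀ + Σ ν·ξ):
  U: 639.3 − 2(129.4) − 1(81.37) = 299.2
  R: 2288 − 2(129.4) − 2(81.37) = 1867
  M: 0 + 2(129.4) = 258.7
  V: 0 + 1(81.37) = 81.37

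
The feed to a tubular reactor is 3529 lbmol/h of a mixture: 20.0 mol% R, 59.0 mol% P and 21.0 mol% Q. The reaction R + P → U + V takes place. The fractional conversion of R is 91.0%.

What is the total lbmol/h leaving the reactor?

3530 lbmol/h

R reacted = 0.91 × 705.8 = 642.3 lbmol/h; ν_R = −1, so ξ = 642.3/1 = 642.3 lbmol/h.
Outlet amounts (n = n₀ + ν ξ):
  R: 705.8 − 1(642.3) = 63.52
  P: 2082 − 1(642.3) = 1440
  U: 0 + 1(642.3) = 642.3
  V: 0 + 1(642.3) = 642.3
  Q: 741.1 (inert)
Total out = 63.52 + 1440 + 642.3 + 642.3 + 741.1 = 3529 lbmol/h.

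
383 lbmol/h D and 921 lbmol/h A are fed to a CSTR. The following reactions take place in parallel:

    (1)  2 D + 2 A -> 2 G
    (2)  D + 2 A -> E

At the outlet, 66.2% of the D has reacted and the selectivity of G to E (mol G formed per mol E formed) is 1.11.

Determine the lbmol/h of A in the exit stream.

547 lbmol/h

Conversion of D: D consumed = 0.662 × 383 = 253.5 lbmol/h = 2ξ₁ + 1ξ₂.
Selectivity: 2ξ₁ / (1ξ₂) = 1.11 → ξ₁ = 0.555 ξ₂.
Substitute: (2·0.555 + 1) ξ₂ = 253.5 → ξ₂ = 120.2 lbmol/h, ξ₁ = 66.69 lbmol/h.
Outlet amounts (n = n₀ + Σ ν·ξ):
  D: 383 − 2(66.69) − 1(120.2) = 129.5
  A: 921 − 2(66.69) − 2(120.2) = 547.3
  G: 0 + 2(66.69) = 133.4
  E: 0 + 1(120.2) = 120.2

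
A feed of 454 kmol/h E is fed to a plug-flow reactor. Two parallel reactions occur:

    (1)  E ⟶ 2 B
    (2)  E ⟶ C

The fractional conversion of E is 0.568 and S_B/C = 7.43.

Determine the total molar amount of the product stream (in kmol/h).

Conversion of E: E consumed = 0.568 × 454 = 257.9 kmol/h = 1ξ₁ + 1ξ₂.
Selectivity: 2ξ₁ / (1ξ₂) = 7.43 → ξ₁ = 3.715 ξ₂.
Substitute: (1·3.715 + 1) ξ₂ = 257.9 → ξ₂ = 54.69 kmol/h, ξ₁ = 203.2 kmol/h.
Outlet amounts (n = n₀ + Σ ν·ξ):
  E: 454 − 1(203.2) − 1(54.69) = 196.1
  B: 0 + 2(203.2) = 406.4
  C: 0 + 1(54.69) = 54.69
Total out = 196.1 + 406.4 + 54.69 = 657.2 kmol/h.

657 kmol/h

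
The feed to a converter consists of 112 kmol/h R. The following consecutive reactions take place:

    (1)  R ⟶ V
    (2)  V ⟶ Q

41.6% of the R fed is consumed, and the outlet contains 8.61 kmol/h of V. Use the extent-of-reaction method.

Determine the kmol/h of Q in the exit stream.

38 kmol/h

Conversion of R: R consumed = 1ξ₁ = 0.416 × 112 → ξ₁ = 46.59 kmol/h.
V balance: n_V = 0 + 1ξ₁ − 1ξ₂ = 8.61 → ξ₂ = (1·46.59 − 8.61)/1 = 37.98 kmol/h.
Outlet amounts (n = n₀ + Σ ν·ξ):
  R: 112 − 1(46.59) = 65.41
  V: 0 + 1(46.59) − 1(37.98) = 8.61
  Q: 0 + 1(37.98) = 37.98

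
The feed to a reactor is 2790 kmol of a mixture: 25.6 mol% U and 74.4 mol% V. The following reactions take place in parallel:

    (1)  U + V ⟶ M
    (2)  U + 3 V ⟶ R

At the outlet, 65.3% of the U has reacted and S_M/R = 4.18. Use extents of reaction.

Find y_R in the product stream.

Conversion of U: U consumed = 0.653 × 714.2 = 466.4 kmol = 1ξ₁ + 1ξ₂.
Selectivity: 1ξ₁ / (1ξ₂) = 4.18 → ξ₁ = 4.18 ξ₂.
Substitute: (1·4.18 + 1) ξ₂ = 466.4 → ξ₂ = 90.04 kmol, ξ₁ = 376.4 kmol.
Outlet amounts (n = n₀ + Σ ν·ξ):
  U: 714.2 − 1(376.4) − 1(90.04) = 247.8
  V: 2076 − 1(376.4) − 3(90.04) = 1429
  M: 0 + 1(376.4) = 376.4
  R: 0 + 1(90.04) = 90.04
Total out = 2144 kmol; y_R = 90.04 / 2144 = 0.042.

0.042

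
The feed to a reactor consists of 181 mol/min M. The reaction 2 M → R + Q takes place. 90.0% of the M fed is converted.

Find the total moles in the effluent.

M reacted = 0.9 × 181 = 162.9 mol/min; ν_M = −2, so ξ = 162.9/2 = 81.45 mol/min.
Outlet amounts (n = n₀ + ν ξ):
  M: 181 − 2(81.45) = 18.1
  R: 0 + 1(81.45) = 81.45
  Q: 0 + 1(81.45) = 81.45
Total out = 18.1 + 81.45 + 81.45 = 181 mol/min.

181 mol/min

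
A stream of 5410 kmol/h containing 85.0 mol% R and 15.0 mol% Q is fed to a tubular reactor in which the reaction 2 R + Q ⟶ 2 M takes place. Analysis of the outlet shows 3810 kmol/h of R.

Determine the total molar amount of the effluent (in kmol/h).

For R: n = n₀ − 2ξ → 3810 = 4598 − 2ξ, giving ξ = 394.2 kmol/h.
Outlet amounts (n = n₀ + ν ξ):
  R: 4598 − 2(394.2) = 3810
  Q: 811.5 − 1(394.2) = 417.2
  M: 0 + 2(394.2) = 788.5
Total out = 3810 + 417.2 + 788.5 = 5016 kmol/h.

5020 kmol/h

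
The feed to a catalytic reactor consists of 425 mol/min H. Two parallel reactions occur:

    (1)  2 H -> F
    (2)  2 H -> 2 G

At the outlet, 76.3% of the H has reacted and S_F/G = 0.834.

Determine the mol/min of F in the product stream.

Conversion of H: H consumed = 0.763 × 425 = 324.3 mol/min = 2ξ₁ + 2ξ₂.
Selectivity: 1ξ₁ / (2ξ₂) = 0.834 → ξ₁ = 1.668 ξ₂.
Substitute: (2·1.668 + 2) ξ₂ = 324.3 → ξ₂ = 60.77 mol/min, ξ₁ = 101.4 mol/min.
Outlet amounts (n = n₀ + Σ ν·ξ):
  H: 425 − 2(101.4) − 2(60.77) = 100.7
  F: 0 + 1(101.4) = 101.4
  G: 0 + 2(60.77) = 121.5

101 mol/min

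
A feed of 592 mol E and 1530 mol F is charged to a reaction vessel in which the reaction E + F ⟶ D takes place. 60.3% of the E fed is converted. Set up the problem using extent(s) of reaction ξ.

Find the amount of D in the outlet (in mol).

E reacted = 0.603 × 592 = 357 mol; ν_E = −1, so ξ = 357/1 = 357 mol.
Outlet amounts (n = n₀ + ν ξ):
  E: 592 − 1(357) = 235
  F: 1530 − 1(357) = 1173
  D: 0 + 1(357) = 357

357 mol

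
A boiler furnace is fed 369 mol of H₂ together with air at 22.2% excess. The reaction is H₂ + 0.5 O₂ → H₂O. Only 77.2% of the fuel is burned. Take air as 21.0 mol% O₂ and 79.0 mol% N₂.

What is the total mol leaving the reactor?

1300 mol

Stoichiometric O₂ = 0.5 × 369 = 184.5 mol; O₂ fed = 184.5 × 1.222 = 225.5 mol.
N₂ fed = 225.5 × 79/21 = 848.2 mol.
Fuel reacted = 0.772 × 369 → ξ = 284.9 mol.
Outlet (n = n₀ + ν ξ):
  H₂: 369 − 1(284.9) = 84.13
  O₂: 225.5 − 0.5(284.9) = 83.03
  N₂: 848.2 (inert)
  H₂O: 0 + 1(284.9) = 284.9
Total out = 84.13 + 83.03 + 848.2 + 284.9 = 1300 mol.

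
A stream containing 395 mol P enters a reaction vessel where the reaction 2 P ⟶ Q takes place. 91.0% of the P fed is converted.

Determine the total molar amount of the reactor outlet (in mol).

P reacted = 0.91 × 395 = 359.4 mol; ν_P = −2, so ξ = 359.4/2 = 179.7 mol.
Outlet amounts (n = n₀ + ν ξ):
  P: 395 − 2(179.7) = 35.55
  Q: 0 + 1(179.7) = 179.7
Total out = 35.55 + 179.7 = 215.3 mol.

215 mol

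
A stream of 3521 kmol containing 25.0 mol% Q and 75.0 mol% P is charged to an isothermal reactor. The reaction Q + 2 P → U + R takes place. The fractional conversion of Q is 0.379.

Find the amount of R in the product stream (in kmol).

Q reacted = 0.379 × 880.2 = 333.6 kmol; ν_Q = −1, so ξ = 333.6/1 = 333.6 kmol.
Outlet amounts (n = n₀ + ν ξ):
  Q: 880.2 − 1(333.6) = 546.6
  P: 2641 − 2(333.6) = 1974
  U: 0 + 1(333.6) = 333.6
  R: 0 + 1(333.6) = 333.6

334 kmol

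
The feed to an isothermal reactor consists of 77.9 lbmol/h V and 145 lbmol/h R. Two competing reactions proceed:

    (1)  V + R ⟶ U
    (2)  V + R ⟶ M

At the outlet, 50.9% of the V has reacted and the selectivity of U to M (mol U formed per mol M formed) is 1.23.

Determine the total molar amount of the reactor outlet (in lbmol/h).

Conversion of V: V consumed = 0.509 × 77.9 = 39.65 lbmol/h = 1ξ₁ + 1ξ₂.
Selectivity: 1ξ₁ / (1ξ₂) = 1.23 → ξ₁ = 1.23 ξ₂.
Substitute: (1·1.23 + 1) ξ₂ = 39.65 → ξ₂ = 17.78 lbmol/h, ξ₁ = 21.87 lbmol/h.
Outlet amounts (n = n₀ + Σ ν·ξ):
  V: 77.9 − 1(21.87) − 1(17.78) = 38.25
  R: 145 − 1(21.87) − 1(17.78) = 105.3
  U: 0 + 1(21.87) = 21.87
  M: 0 + 1(17.78) = 17.78
Total out = 38.25 + 105.3 + 21.87 + 17.78 = 183.2 lbmol/h.

183 lbmol/h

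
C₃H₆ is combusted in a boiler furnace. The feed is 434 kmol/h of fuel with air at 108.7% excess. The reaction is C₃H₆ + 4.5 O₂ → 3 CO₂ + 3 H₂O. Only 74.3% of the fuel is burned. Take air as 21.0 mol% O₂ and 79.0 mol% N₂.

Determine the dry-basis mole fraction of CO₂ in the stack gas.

Stoichiometric O₂ = 4.5 × 434 = 1953 kmol/h; O₂ fed = 1953 × 2.087 = 4076 kmol/h.
N₂ fed = 4076 × 79/21 = 15330 kmol/h.
Fuel reacted = 0.743 × 434 → ξ = 322.5 kmol/h.
Outlet (n = n₀ + ν ξ):
  C₃H₆: 434 − 1(322.5) = 111.5
  O₂: 4076 − 4.5(322.5) = 2625
  N₂: 15330 (inert)
  CO₂: 0 + 3(322.5) = 967.4
  H₂O: 0 + 3(322.5) = 967.4
Dry total = 19040 kmol/h; y_CO₂ (dry) = 967.4 / 19040 = 0.05082.

0.0508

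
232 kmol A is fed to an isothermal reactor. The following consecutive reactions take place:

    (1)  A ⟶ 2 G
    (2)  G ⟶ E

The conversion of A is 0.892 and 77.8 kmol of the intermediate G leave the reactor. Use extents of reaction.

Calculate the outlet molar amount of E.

336 kmol

Conversion of A: A consumed = 1ξ₁ = 0.892 × 232 → ξ₁ = 206.9 kmol.
G balance: n_G = 0 + 2ξ₁ − 1ξ₂ = 77.8 → ξ₂ = (2·206.9 − 77.8)/1 = 336.1 kmol.
Outlet amounts (n = n₀ + Σ ν·ξ):
  A: 232 − 1(206.9) = 25.06
  G: 0 + 2(206.9) − 1(336.1) = 77.8
  E: 0 + 1(336.1) = 336.1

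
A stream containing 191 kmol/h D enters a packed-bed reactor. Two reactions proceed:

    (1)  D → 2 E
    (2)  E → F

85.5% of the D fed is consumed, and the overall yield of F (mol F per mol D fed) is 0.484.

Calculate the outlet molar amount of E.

Conversion of D: D consumed = 1ξ₁ = 0.855 × 191 → ξ₁ = 163.3 kmol/h.
Yield of F: 1ξ₂ / 191 = 0.484 → ξ₂ = 92.44 kmol/h.
Outlet amounts (n = n₀ + Σ ν·ξ):
  D: 191 − 1(163.3) = 27.69
  E: 0 + 2(163.3) − 1(92.44) = 234.2
  F: 0 + 1(92.44) = 92.44

234 kmol/h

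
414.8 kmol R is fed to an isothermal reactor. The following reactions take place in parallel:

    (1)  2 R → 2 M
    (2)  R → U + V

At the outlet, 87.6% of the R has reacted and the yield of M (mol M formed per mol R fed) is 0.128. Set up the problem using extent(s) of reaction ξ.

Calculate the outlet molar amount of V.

310 kmol

Yield of M: 2ξ₁ / 414.8 = 0.128 → ξ₁ = 26.55 kmol.
Conversion of R: 2ξ₁ + 1ξ₂ = 0.876 × 414.8 = 363.4 → ξ₂ = 310.3 kmol.
Outlet amounts (n = n₀ + Σ ν·ξ):
  R: 414.8 − 2(26.55) − 1(310.3) = 51.44
  M: 0 + 2(26.55) = 53.09
  U: 0 + 1(310.3) = 310.3
  V: 0 + 1(310.3) = 310.3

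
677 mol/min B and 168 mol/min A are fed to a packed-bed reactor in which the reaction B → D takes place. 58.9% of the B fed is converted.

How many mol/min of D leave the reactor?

B reacted = 0.589 × 677 = 398.8 mol/min; ν_B = −1, so ξ = 398.8/1 = 398.8 mol/min.
Outlet amounts (n = n₀ + ν ξ):
  B: 677 − 1(398.8) = 278.2
  D: 0 + 1(398.8) = 398.8
  A: 168 (inert)

399 mol/min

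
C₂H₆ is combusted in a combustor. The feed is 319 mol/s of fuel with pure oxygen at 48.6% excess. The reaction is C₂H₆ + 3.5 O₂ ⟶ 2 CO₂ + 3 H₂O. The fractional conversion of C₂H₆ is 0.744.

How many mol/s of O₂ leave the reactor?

Stoichiometric O₂ = 3.5 × 319 = 1116 mol/s; O₂ fed = 1116 × 1.486 = 1659 mol/s.
Fuel reacted = 0.744 × 319 → ξ = 237.3 mol/s.
Outlet (n = n₀ + ν ξ):
  C₂H₆: 319 − 1(237.3) = 81.66
  O₂: 1659 − 3.5(237.3) = 828.4
  CO₂: 0 + 2(237.3) = 474.7
  H₂O: 0 + 3(237.3) = 712

828 mol/s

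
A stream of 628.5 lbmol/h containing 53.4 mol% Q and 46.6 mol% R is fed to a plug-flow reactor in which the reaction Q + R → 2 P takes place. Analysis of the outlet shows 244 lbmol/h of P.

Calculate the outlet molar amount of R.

171 lbmol/h

For P: n = n₀ + 2ξ → 244 = 0 + 2ξ, giving ξ = 122 lbmol/h.
Outlet amounts (n = n₀ + ν ξ):
  Q: 335.6 − 1(122) = 213.6
  R: 292.9 − 1(122) = 170.9
  P: 0 + 2(122) = 244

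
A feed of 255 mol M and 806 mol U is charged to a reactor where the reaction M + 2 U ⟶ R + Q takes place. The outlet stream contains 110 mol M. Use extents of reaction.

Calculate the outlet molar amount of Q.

145 mol

For M: n = n₀ − 1ξ → 110 = 255 − 1ξ, giving ξ = 145 mol.
Outlet amounts (n = n₀ + ν ξ):
  M: 255 − 1(145) = 110
  U: 806 − 2(145) = 516
  R: 0 + 1(145) = 145
  Q: 0 + 1(145) = 145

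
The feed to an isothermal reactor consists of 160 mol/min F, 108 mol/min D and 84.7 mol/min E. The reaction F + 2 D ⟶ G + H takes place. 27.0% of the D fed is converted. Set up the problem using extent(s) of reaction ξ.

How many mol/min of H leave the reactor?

14.6 mol/min

D reacted = 0.27 × 108 = 29.16 mol/min; ν_D = −2, so ξ = 29.16/2 = 14.58 mol/min.
Outlet amounts (n = n₀ + ν ξ):
  F: 160 − 1(14.58) = 145.4
  D: 108 − 2(14.58) = 78.84
  G: 0 + 1(14.58) = 14.58
  H: 0 + 1(14.58) = 14.58
  E: 84.7 (inert)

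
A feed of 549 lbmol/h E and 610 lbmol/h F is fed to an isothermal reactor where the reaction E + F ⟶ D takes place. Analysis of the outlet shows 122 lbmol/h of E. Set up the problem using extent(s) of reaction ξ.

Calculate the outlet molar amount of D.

For E: n = n₀ − 1ξ → 122 = 549 − 1ξ, giving ξ = 427 lbmol/h.
Outlet amounts (n = n₀ + ν ξ):
  E: 549 − 1(427) = 122
  F: 610 − 1(427) = 183
  D: 0 + 1(427) = 427

427 lbmol/h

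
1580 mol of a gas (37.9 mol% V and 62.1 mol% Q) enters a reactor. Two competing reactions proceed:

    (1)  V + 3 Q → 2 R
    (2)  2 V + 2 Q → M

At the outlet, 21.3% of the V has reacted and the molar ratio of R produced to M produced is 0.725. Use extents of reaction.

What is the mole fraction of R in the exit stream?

Conversion of V: V consumed = 0.213 × 598.8 = 127.5 mol = 1ξ₁ + 2ξ₂.
Selectivity: 2ξ₁ / (1ξ₂) = 0.725 → ξ₁ = 0.3625 ξ₂.
Substitute: (1·0.3625 + 2) ξ₂ = 127.5 → ξ₂ = 53.99 mol, ξ₁ = 19.57 mol.
Outlet amounts (n = n₀ + Σ ν·ξ):
  V: 598.8 − 1(19.57) − 2(53.99) = 471.3
  Q: 981.2 − 3(19.57) − 2(53.99) = 814.5
  R: 0 + 2(19.57) = 39.14
  M: 0 + 1(53.99) = 53.99
Total out = 1379 mol; y_R = 39.14 / 1379 = 0.02839.

0.0284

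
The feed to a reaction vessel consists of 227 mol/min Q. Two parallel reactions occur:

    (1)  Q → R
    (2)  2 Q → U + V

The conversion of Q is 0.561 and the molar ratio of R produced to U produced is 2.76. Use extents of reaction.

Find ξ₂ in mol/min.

ξ₂ = 26.8 mol/min

Conversion of Q: Q consumed = 0.561 × 227 = 127.3 mol/min = 1ξ₁ + 2ξ₂.
Selectivity: 1ξ₁ / (1ξ₂) = 2.76 → ξ₁ = 2.76 ξ₂.
Substitute: (1·2.76 + 2) ξ₂ = 127.3 → ξ₂ = 26.75 mol/min, ξ₁ = 73.84 mol/min.
Outlet amounts (n = n₀ + Σ ν·ξ):
  Q: 227 − 1(73.84) − 2(26.75) = 99.65
  R: 0 + 1(73.84) = 73.84
  U: 0 + 1(26.75) = 26.75
  V: 0 + 1(26.75) = 26.75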